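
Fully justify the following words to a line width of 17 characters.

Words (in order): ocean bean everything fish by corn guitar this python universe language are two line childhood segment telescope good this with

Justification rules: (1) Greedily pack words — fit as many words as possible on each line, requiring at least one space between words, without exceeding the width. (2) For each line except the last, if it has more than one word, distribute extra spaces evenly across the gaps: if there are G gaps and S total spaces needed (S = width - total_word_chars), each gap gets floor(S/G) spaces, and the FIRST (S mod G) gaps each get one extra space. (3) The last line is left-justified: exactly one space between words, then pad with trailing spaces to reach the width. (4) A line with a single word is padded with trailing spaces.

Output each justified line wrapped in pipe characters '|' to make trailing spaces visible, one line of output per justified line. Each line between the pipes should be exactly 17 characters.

Line 1: ['ocean', 'bean'] (min_width=10, slack=7)
Line 2: ['everything', 'fish'] (min_width=15, slack=2)
Line 3: ['by', 'corn', 'guitar'] (min_width=14, slack=3)
Line 4: ['this', 'python'] (min_width=11, slack=6)
Line 5: ['universe', 'language'] (min_width=17, slack=0)
Line 6: ['are', 'two', 'line'] (min_width=12, slack=5)
Line 7: ['childhood', 'segment'] (min_width=17, slack=0)
Line 8: ['telescope', 'good'] (min_width=14, slack=3)
Line 9: ['this', 'with'] (min_width=9, slack=8)

Answer: |ocean        bean|
|everything   fish|
|by   corn  guitar|
|this       python|
|universe language|
|are    two   line|
|childhood segment|
|telescope    good|
|this with        |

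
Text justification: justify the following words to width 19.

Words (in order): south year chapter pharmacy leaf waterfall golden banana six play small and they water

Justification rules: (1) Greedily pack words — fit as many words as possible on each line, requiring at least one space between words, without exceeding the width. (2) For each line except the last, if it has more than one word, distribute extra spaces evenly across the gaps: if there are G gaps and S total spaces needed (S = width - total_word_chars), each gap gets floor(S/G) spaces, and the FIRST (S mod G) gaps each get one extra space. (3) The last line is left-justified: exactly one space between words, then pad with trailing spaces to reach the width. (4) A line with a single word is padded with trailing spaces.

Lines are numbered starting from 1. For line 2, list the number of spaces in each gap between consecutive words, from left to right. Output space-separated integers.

Line 1: ['south', 'year', 'chapter'] (min_width=18, slack=1)
Line 2: ['pharmacy', 'leaf'] (min_width=13, slack=6)
Line 3: ['waterfall', 'golden'] (min_width=16, slack=3)
Line 4: ['banana', 'six', 'play'] (min_width=15, slack=4)
Line 5: ['small', 'and', 'they'] (min_width=14, slack=5)
Line 6: ['water'] (min_width=5, slack=14)

Answer: 7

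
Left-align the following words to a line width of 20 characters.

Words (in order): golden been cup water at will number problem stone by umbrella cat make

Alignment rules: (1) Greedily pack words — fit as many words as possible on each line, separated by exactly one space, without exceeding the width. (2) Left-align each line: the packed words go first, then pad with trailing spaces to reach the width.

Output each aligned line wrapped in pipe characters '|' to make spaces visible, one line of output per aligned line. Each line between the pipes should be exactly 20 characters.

Line 1: ['golden', 'been', 'cup'] (min_width=15, slack=5)
Line 2: ['water', 'at', 'will', 'number'] (min_width=20, slack=0)
Line 3: ['problem', 'stone', 'by'] (min_width=16, slack=4)
Line 4: ['umbrella', 'cat', 'make'] (min_width=17, slack=3)

Answer: |golden been cup     |
|water at will number|
|problem stone by    |
|umbrella cat make   |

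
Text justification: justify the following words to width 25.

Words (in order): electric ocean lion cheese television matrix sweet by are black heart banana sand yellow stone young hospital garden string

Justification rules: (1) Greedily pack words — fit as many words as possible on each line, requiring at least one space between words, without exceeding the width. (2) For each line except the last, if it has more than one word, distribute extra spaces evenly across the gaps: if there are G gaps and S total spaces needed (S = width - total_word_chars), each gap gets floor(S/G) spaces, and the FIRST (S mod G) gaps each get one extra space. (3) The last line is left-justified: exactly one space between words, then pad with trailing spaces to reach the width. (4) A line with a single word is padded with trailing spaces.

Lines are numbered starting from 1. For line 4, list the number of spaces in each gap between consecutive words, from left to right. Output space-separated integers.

Answer: 2 1 1

Derivation:
Line 1: ['electric', 'ocean', 'lion'] (min_width=19, slack=6)
Line 2: ['cheese', 'television', 'matrix'] (min_width=24, slack=1)
Line 3: ['sweet', 'by', 'are', 'black', 'heart'] (min_width=24, slack=1)
Line 4: ['banana', 'sand', 'yellow', 'stone'] (min_width=24, slack=1)
Line 5: ['young', 'hospital', 'garden'] (min_width=21, slack=4)
Line 6: ['string'] (min_width=6, slack=19)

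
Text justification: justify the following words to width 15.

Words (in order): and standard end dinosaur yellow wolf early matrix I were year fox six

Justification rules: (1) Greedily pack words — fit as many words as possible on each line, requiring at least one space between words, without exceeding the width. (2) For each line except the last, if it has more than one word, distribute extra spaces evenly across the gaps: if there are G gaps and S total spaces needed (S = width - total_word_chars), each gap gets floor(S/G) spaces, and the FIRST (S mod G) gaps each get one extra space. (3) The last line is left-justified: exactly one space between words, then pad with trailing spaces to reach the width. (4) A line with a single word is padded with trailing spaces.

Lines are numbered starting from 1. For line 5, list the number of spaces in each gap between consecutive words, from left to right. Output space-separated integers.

Line 1: ['and', 'standard'] (min_width=12, slack=3)
Line 2: ['end', 'dinosaur'] (min_width=12, slack=3)
Line 3: ['yellow', 'wolf'] (min_width=11, slack=4)
Line 4: ['early', 'matrix', 'I'] (min_width=14, slack=1)
Line 5: ['were', 'year', 'fox'] (min_width=13, slack=2)
Line 6: ['six'] (min_width=3, slack=12)

Answer: 2 2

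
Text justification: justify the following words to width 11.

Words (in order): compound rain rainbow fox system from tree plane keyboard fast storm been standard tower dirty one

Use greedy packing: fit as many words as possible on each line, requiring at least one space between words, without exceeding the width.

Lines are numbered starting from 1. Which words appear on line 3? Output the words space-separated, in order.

Line 1: ['compound'] (min_width=8, slack=3)
Line 2: ['rain'] (min_width=4, slack=7)
Line 3: ['rainbow', 'fox'] (min_width=11, slack=0)
Line 4: ['system', 'from'] (min_width=11, slack=0)
Line 5: ['tree', 'plane'] (min_width=10, slack=1)
Line 6: ['keyboard'] (min_width=8, slack=3)
Line 7: ['fast', 'storm'] (min_width=10, slack=1)
Line 8: ['been'] (min_width=4, slack=7)
Line 9: ['standard'] (min_width=8, slack=3)
Line 10: ['tower', 'dirty'] (min_width=11, slack=0)
Line 11: ['one'] (min_width=3, slack=8)

Answer: rainbow fox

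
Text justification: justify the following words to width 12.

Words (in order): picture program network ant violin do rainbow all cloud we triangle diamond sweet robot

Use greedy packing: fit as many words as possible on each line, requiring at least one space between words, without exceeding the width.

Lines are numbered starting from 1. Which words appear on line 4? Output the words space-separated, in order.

Answer: violin do

Derivation:
Line 1: ['picture'] (min_width=7, slack=5)
Line 2: ['program'] (min_width=7, slack=5)
Line 3: ['network', 'ant'] (min_width=11, slack=1)
Line 4: ['violin', 'do'] (min_width=9, slack=3)
Line 5: ['rainbow', 'all'] (min_width=11, slack=1)
Line 6: ['cloud', 'we'] (min_width=8, slack=4)
Line 7: ['triangle'] (min_width=8, slack=4)
Line 8: ['diamond'] (min_width=7, slack=5)
Line 9: ['sweet', 'robot'] (min_width=11, slack=1)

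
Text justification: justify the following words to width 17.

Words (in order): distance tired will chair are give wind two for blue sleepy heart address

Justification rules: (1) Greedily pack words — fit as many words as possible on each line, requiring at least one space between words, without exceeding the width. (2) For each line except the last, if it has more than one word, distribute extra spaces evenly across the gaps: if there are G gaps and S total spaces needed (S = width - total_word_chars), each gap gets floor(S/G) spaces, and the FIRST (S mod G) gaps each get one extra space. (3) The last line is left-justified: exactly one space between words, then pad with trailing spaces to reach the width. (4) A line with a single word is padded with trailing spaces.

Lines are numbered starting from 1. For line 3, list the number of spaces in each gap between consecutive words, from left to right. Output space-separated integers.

Answer: 1 1 1

Derivation:
Line 1: ['distance', 'tired'] (min_width=14, slack=3)
Line 2: ['will', 'chair', 'are'] (min_width=14, slack=3)
Line 3: ['give', 'wind', 'two', 'for'] (min_width=17, slack=0)
Line 4: ['blue', 'sleepy', 'heart'] (min_width=17, slack=0)
Line 5: ['address'] (min_width=7, slack=10)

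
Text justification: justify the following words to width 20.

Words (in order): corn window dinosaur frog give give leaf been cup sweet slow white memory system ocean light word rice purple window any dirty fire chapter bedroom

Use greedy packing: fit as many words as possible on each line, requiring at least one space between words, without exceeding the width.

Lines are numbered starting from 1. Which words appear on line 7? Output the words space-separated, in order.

Answer: any dirty fire

Derivation:
Line 1: ['corn', 'window', 'dinosaur'] (min_width=20, slack=0)
Line 2: ['frog', 'give', 'give', 'leaf'] (min_width=19, slack=1)
Line 3: ['been', 'cup', 'sweet', 'slow'] (min_width=19, slack=1)
Line 4: ['white', 'memory', 'system'] (min_width=19, slack=1)
Line 5: ['ocean', 'light', 'word'] (min_width=16, slack=4)
Line 6: ['rice', 'purple', 'window'] (min_width=18, slack=2)
Line 7: ['any', 'dirty', 'fire'] (min_width=14, slack=6)
Line 8: ['chapter', 'bedroom'] (min_width=15, slack=5)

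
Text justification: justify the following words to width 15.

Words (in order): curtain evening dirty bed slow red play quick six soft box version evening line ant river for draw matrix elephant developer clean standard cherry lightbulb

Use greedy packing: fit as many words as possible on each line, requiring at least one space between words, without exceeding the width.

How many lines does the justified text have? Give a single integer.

Line 1: ['curtain', 'evening'] (min_width=15, slack=0)
Line 2: ['dirty', 'bed', 'slow'] (min_width=14, slack=1)
Line 3: ['red', 'play', 'quick'] (min_width=14, slack=1)
Line 4: ['six', 'soft', 'box'] (min_width=12, slack=3)
Line 5: ['version', 'evening'] (min_width=15, slack=0)
Line 6: ['line', 'ant', 'river'] (min_width=14, slack=1)
Line 7: ['for', 'draw', 'matrix'] (min_width=15, slack=0)
Line 8: ['elephant'] (min_width=8, slack=7)
Line 9: ['developer', 'clean'] (min_width=15, slack=0)
Line 10: ['standard', 'cherry'] (min_width=15, slack=0)
Line 11: ['lightbulb'] (min_width=9, slack=6)
Total lines: 11

Answer: 11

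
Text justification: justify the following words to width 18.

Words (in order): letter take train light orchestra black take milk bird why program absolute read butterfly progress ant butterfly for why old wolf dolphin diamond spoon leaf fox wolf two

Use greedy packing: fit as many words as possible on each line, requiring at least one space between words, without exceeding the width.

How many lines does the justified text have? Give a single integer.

Answer: 11

Derivation:
Line 1: ['letter', 'take', 'train'] (min_width=17, slack=1)
Line 2: ['light', 'orchestra'] (min_width=15, slack=3)
Line 3: ['black', 'take', 'milk'] (min_width=15, slack=3)
Line 4: ['bird', 'why', 'program'] (min_width=16, slack=2)
Line 5: ['absolute', 'read'] (min_width=13, slack=5)
Line 6: ['butterfly', 'progress'] (min_width=18, slack=0)
Line 7: ['ant', 'butterfly', 'for'] (min_width=17, slack=1)
Line 8: ['why', 'old', 'wolf'] (min_width=12, slack=6)
Line 9: ['dolphin', 'diamond'] (min_width=15, slack=3)
Line 10: ['spoon', 'leaf', 'fox'] (min_width=14, slack=4)
Line 11: ['wolf', 'two'] (min_width=8, slack=10)
Total lines: 11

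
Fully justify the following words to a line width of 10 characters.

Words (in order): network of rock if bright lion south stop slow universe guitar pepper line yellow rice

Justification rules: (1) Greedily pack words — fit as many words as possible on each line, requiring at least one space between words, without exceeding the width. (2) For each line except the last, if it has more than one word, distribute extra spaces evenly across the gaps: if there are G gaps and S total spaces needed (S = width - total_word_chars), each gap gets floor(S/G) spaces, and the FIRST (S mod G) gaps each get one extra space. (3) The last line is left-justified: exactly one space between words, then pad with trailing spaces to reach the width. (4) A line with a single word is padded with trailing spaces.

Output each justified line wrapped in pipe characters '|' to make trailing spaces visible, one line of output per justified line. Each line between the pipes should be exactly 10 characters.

Line 1: ['network', 'of'] (min_width=10, slack=0)
Line 2: ['rock', 'if'] (min_width=7, slack=3)
Line 3: ['bright'] (min_width=6, slack=4)
Line 4: ['lion', 'south'] (min_width=10, slack=0)
Line 5: ['stop', 'slow'] (min_width=9, slack=1)
Line 6: ['universe'] (min_width=8, slack=2)
Line 7: ['guitar'] (min_width=6, slack=4)
Line 8: ['pepper'] (min_width=6, slack=4)
Line 9: ['line'] (min_width=4, slack=6)
Line 10: ['yellow'] (min_width=6, slack=4)
Line 11: ['rice'] (min_width=4, slack=6)

Answer: |network of|
|rock    if|
|bright    |
|lion south|
|stop  slow|
|universe  |
|guitar    |
|pepper    |
|line      |
|yellow    |
|rice      |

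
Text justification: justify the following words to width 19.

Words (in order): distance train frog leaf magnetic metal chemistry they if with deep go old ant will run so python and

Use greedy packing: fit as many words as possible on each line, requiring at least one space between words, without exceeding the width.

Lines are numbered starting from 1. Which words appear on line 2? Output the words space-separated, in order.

Line 1: ['distance', 'train', 'frog'] (min_width=19, slack=0)
Line 2: ['leaf', 'magnetic', 'metal'] (min_width=19, slack=0)
Line 3: ['chemistry', 'they', 'if'] (min_width=17, slack=2)
Line 4: ['with', 'deep', 'go', 'old'] (min_width=16, slack=3)
Line 5: ['ant', 'will', 'run', 'so'] (min_width=15, slack=4)
Line 6: ['python', 'and'] (min_width=10, slack=9)

Answer: leaf magnetic metal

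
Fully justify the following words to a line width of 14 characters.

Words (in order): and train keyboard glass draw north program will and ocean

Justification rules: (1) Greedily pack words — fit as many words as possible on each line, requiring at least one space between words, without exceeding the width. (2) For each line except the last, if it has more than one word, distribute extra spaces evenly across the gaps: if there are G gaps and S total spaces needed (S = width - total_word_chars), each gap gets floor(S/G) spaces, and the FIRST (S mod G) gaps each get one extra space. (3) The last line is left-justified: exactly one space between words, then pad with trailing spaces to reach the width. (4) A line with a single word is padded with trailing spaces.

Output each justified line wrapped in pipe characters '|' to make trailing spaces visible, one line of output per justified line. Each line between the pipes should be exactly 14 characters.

Line 1: ['and', 'train'] (min_width=9, slack=5)
Line 2: ['keyboard', 'glass'] (min_width=14, slack=0)
Line 3: ['draw', 'north'] (min_width=10, slack=4)
Line 4: ['program', 'will'] (min_width=12, slack=2)
Line 5: ['and', 'ocean'] (min_width=9, slack=5)

Answer: |and      train|
|keyboard glass|
|draw     north|
|program   will|
|and ocean     |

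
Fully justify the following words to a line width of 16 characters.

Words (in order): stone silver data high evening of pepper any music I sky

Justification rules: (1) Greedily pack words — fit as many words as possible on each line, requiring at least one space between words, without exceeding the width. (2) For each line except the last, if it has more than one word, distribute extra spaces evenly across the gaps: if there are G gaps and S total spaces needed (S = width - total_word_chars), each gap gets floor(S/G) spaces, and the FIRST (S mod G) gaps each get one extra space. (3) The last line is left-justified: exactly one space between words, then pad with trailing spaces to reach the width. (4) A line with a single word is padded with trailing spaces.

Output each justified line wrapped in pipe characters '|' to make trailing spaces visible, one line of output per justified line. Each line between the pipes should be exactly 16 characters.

Answer: |stone     silver|
|data        high|
|evening       of|
|pepper any music|
|I sky           |

Derivation:
Line 1: ['stone', 'silver'] (min_width=12, slack=4)
Line 2: ['data', 'high'] (min_width=9, slack=7)
Line 3: ['evening', 'of'] (min_width=10, slack=6)
Line 4: ['pepper', 'any', 'music'] (min_width=16, slack=0)
Line 5: ['I', 'sky'] (min_width=5, slack=11)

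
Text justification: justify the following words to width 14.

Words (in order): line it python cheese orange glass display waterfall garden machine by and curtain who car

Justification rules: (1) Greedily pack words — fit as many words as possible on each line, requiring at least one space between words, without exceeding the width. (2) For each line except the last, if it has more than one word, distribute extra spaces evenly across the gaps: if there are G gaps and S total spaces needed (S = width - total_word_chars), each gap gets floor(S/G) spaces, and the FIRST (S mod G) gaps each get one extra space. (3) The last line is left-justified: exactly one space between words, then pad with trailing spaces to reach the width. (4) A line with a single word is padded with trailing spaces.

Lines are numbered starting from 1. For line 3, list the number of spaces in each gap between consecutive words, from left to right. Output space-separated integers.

Answer: 2

Derivation:
Line 1: ['line', 'it', 'python'] (min_width=14, slack=0)
Line 2: ['cheese', 'orange'] (min_width=13, slack=1)
Line 3: ['glass', 'display'] (min_width=13, slack=1)
Line 4: ['waterfall'] (min_width=9, slack=5)
Line 5: ['garden', 'machine'] (min_width=14, slack=0)
Line 6: ['by', 'and', 'curtain'] (min_width=14, slack=0)
Line 7: ['who', 'car'] (min_width=7, slack=7)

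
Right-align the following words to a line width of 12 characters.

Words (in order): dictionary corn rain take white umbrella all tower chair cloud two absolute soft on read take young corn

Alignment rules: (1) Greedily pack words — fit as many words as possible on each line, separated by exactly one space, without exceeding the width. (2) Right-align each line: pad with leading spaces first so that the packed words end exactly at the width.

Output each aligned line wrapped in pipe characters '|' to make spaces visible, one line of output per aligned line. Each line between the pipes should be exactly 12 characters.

Answer: |  dictionary|
|   corn rain|
|  take white|
|umbrella all|
| tower chair|
|   cloud two|
|    absolute|
|soft on read|
|  take young|
|        corn|

Derivation:
Line 1: ['dictionary'] (min_width=10, slack=2)
Line 2: ['corn', 'rain'] (min_width=9, slack=3)
Line 3: ['take', 'white'] (min_width=10, slack=2)
Line 4: ['umbrella', 'all'] (min_width=12, slack=0)
Line 5: ['tower', 'chair'] (min_width=11, slack=1)
Line 6: ['cloud', 'two'] (min_width=9, slack=3)
Line 7: ['absolute'] (min_width=8, slack=4)
Line 8: ['soft', 'on', 'read'] (min_width=12, slack=0)
Line 9: ['take', 'young'] (min_width=10, slack=2)
Line 10: ['corn'] (min_width=4, slack=8)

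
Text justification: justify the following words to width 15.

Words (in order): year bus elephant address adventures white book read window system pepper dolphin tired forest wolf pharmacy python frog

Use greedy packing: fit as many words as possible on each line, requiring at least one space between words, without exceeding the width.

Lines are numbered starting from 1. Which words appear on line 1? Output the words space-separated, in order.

Line 1: ['year', 'bus'] (min_width=8, slack=7)
Line 2: ['elephant'] (min_width=8, slack=7)
Line 3: ['address'] (min_width=7, slack=8)
Line 4: ['adventures'] (min_width=10, slack=5)
Line 5: ['white', 'book', 'read'] (min_width=15, slack=0)
Line 6: ['window', 'system'] (min_width=13, slack=2)
Line 7: ['pepper', 'dolphin'] (min_width=14, slack=1)
Line 8: ['tired', 'forest'] (min_width=12, slack=3)
Line 9: ['wolf', 'pharmacy'] (min_width=13, slack=2)
Line 10: ['python', 'frog'] (min_width=11, slack=4)

Answer: year bus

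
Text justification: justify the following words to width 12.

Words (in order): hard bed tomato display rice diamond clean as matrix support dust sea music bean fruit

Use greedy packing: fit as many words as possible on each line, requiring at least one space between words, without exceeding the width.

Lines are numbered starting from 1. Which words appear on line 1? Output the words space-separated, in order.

Line 1: ['hard', 'bed'] (min_width=8, slack=4)
Line 2: ['tomato'] (min_width=6, slack=6)
Line 3: ['display', 'rice'] (min_width=12, slack=0)
Line 4: ['diamond'] (min_width=7, slack=5)
Line 5: ['clean', 'as'] (min_width=8, slack=4)
Line 6: ['matrix'] (min_width=6, slack=6)
Line 7: ['support', 'dust'] (min_width=12, slack=0)
Line 8: ['sea', 'music'] (min_width=9, slack=3)
Line 9: ['bean', 'fruit'] (min_width=10, slack=2)

Answer: hard bed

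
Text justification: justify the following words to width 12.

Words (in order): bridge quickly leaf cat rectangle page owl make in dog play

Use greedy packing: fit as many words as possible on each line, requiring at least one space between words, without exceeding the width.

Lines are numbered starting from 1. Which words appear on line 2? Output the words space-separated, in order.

Answer: quickly leaf

Derivation:
Line 1: ['bridge'] (min_width=6, slack=6)
Line 2: ['quickly', 'leaf'] (min_width=12, slack=0)
Line 3: ['cat'] (min_width=3, slack=9)
Line 4: ['rectangle'] (min_width=9, slack=3)
Line 5: ['page', 'owl'] (min_width=8, slack=4)
Line 6: ['make', 'in', 'dog'] (min_width=11, slack=1)
Line 7: ['play'] (min_width=4, slack=8)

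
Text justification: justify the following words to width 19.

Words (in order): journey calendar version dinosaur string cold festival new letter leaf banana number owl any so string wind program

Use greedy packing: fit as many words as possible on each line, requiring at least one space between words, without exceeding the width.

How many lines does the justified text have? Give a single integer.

Answer: 7

Derivation:
Line 1: ['journey', 'calendar'] (min_width=16, slack=3)
Line 2: ['version', 'dinosaur'] (min_width=16, slack=3)
Line 3: ['string', 'cold'] (min_width=11, slack=8)
Line 4: ['festival', 'new', 'letter'] (min_width=19, slack=0)
Line 5: ['leaf', 'banana', 'number'] (min_width=18, slack=1)
Line 6: ['owl', 'any', 'so', 'string'] (min_width=17, slack=2)
Line 7: ['wind', 'program'] (min_width=12, slack=7)
Total lines: 7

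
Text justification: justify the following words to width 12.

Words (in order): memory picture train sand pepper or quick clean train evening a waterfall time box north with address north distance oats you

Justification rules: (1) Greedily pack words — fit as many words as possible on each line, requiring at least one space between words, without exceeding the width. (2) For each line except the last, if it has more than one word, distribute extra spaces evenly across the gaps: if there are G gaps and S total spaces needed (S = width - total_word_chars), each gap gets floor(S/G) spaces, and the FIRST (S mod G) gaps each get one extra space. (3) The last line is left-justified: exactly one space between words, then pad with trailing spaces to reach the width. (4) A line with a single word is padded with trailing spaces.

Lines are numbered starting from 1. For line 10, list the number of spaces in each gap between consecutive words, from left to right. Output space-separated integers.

Answer: 3

Derivation:
Line 1: ['memory'] (min_width=6, slack=6)
Line 2: ['picture'] (min_width=7, slack=5)
Line 3: ['train', 'sand'] (min_width=10, slack=2)
Line 4: ['pepper', 'or'] (min_width=9, slack=3)
Line 5: ['quick', 'clean'] (min_width=11, slack=1)
Line 6: ['train'] (min_width=5, slack=7)
Line 7: ['evening', 'a'] (min_width=9, slack=3)
Line 8: ['waterfall'] (min_width=9, slack=3)
Line 9: ['time', 'box'] (min_width=8, slack=4)
Line 10: ['north', 'with'] (min_width=10, slack=2)
Line 11: ['address'] (min_width=7, slack=5)
Line 12: ['north'] (min_width=5, slack=7)
Line 13: ['distance'] (min_width=8, slack=4)
Line 14: ['oats', 'you'] (min_width=8, slack=4)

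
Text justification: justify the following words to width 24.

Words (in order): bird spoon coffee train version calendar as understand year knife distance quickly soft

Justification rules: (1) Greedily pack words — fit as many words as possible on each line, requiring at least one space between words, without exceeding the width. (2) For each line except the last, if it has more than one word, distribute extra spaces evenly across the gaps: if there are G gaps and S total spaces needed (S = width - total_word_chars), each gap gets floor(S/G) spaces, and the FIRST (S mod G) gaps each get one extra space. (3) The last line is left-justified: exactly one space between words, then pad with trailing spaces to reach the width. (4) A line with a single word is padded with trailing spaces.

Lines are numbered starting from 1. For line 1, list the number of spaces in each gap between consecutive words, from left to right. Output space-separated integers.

Line 1: ['bird', 'spoon', 'coffee', 'train'] (min_width=23, slack=1)
Line 2: ['version', 'calendar', 'as'] (min_width=19, slack=5)
Line 3: ['understand', 'year', 'knife'] (min_width=21, slack=3)
Line 4: ['distance', 'quickly', 'soft'] (min_width=21, slack=3)

Answer: 2 1 1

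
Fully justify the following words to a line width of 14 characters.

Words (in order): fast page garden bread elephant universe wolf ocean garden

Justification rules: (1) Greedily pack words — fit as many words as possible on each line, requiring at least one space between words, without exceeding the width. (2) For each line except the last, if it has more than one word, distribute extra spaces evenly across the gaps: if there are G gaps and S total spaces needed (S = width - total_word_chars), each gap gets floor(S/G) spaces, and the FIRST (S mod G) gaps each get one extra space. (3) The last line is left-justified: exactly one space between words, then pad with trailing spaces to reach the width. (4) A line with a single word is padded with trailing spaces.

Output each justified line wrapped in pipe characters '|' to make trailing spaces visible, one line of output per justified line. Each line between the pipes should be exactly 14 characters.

Answer: |fast      page|
|garden   bread|
|elephant      |
|universe  wolf|
|ocean garden  |

Derivation:
Line 1: ['fast', 'page'] (min_width=9, slack=5)
Line 2: ['garden', 'bread'] (min_width=12, slack=2)
Line 3: ['elephant'] (min_width=8, slack=6)
Line 4: ['universe', 'wolf'] (min_width=13, slack=1)
Line 5: ['ocean', 'garden'] (min_width=12, slack=2)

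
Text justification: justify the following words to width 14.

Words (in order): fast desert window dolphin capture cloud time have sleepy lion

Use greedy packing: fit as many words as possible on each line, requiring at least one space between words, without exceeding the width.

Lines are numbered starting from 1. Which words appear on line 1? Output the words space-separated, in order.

Answer: fast desert

Derivation:
Line 1: ['fast', 'desert'] (min_width=11, slack=3)
Line 2: ['window', 'dolphin'] (min_width=14, slack=0)
Line 3: ['capture', 'cloud'] (min_width=13, slack=1)
Line 4: ['time', 'have'] (min_width=9, slack=5)
Line 5: ['sleepy', 'lion'] (min_width=11, slack=3)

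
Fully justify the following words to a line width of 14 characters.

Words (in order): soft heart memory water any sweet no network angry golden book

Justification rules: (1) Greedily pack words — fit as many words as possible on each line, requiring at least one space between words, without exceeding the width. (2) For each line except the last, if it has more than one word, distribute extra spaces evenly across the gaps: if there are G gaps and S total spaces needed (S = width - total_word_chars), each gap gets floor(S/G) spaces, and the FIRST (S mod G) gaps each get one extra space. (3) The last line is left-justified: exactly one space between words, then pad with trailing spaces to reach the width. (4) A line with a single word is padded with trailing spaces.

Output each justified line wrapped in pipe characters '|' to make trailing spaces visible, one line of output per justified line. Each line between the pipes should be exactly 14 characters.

Line 1: ['soft', 'heart'] (min_width=10, slack=4)
Line 2: ['memory', 'water'] (min_width=12, slack=2)
Line 3: ['any', 'sweet', 'no'] (min_width=12, slack=2)
Line 4: ['network', 'angry'] (min_width=13, slack=1)
Line 5: ['golden', 'book'] (min_width=11, slack=3)

Answer: |soft     heart|
|memory   water|
|any  sweet  no|
|network  angry|
|golden book   |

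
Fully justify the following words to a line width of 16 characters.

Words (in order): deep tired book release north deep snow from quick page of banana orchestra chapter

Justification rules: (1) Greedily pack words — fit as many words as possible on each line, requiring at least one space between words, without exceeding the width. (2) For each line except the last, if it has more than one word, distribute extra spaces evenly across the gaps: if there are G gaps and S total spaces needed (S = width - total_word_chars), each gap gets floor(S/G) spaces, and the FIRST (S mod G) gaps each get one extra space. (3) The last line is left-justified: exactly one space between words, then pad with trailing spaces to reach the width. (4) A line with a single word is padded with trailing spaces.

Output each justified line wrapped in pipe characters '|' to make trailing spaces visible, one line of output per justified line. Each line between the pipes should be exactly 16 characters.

Line 1: ['deep', 'tired', 'book'] (min_width=15, slack=1)
Line 2: ['release', 'north'] (min_width=13, slack=3)
Line 3: ['deep', 'snow', 'from'] (min_width=14, slack=2)
Line 4: ['quick', 'page', 'of'] (min_width=13, slack=3)
Line 5: ['banana', 'orchestra'] (min_width=16, slack=0)
Line 6: ['chapter'] (min_width=7, slack=9)

Answer: |deep  tired book|
|release    north|
|deep  snow  from|
|quick   page  of|
|banana orchestra|
|chapter         |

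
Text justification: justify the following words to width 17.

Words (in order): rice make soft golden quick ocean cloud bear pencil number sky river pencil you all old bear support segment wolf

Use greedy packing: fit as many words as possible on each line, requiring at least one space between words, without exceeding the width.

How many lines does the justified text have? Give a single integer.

Line 1: ['rice', 'make', 'soft'] (min_width=14, slack=3)
Line 2: ['golden', 'quick'] (min_width=12, slack=5)
Line 3: ['ocean', 'cloud', 'bear'] (min_width=16, slack=1)
Line 4: ['pencil', 'number', 'sky'] (min_width=17, slack=0)
Line 5: ['river', 'pencil', 'you'] (min_width=16, slack=1)
Line 6: ['all', 'old', 'bear'] (min_width=12, slack=5)
Line 7: ['support', 'segment'] (min_width=15, slack=2)
Line 8: ['wolf'] (min_width=4, slack=13)
Total lines: 8

Answer: 8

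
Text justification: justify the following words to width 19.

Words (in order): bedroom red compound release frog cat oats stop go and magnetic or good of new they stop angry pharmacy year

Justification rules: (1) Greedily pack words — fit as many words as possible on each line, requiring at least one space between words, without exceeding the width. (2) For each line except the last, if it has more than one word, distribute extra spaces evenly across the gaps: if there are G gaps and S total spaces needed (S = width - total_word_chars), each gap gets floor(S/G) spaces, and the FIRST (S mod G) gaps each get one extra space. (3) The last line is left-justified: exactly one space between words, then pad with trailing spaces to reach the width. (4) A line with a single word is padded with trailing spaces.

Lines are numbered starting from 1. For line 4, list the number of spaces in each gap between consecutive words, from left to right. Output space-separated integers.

Answer: 2 1 1

Derivation:
Line 1: ['bedroom', 'red'] (min_width=11, slack=8)
Line 2: ['compound', 'release'] (min_width=16, slack=3)
Line 3: ['frog', 'cat', 'oats', 'stop'] (min_width=18, slack=1)
Line 4: ['go', 'and', 'magnetic', 'or'] (min_width=18, slack=1)
Line 5: ['good', 'of', 'new', 'they'] (min_width=16, slack=3)
Line 6: ['stop', 'angry', 'pharmacy'] (min_width=19, slack=0)
Line 7: ['year'] (min_width=4, slack=15)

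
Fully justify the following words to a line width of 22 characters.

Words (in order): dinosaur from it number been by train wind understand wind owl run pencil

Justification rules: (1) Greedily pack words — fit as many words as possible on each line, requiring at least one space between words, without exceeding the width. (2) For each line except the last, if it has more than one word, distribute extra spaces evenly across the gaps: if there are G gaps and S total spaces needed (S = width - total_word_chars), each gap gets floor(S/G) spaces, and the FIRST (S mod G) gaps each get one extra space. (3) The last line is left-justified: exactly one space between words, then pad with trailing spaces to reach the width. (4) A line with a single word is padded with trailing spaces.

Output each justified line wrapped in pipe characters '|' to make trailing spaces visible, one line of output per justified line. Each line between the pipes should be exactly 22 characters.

Answer: |dinosaur    from    it|
|number  been  by train|
|wind  understand  wind|
|owl run pencil        |

Derivation:
Line 1: ['dinosaur', 'from', 'it'] (min_width=16, slack=6)
Line 2: ['number', 'been', 'by', 'train'] (min_width=20, slack=2)
Line 3: ['wind', 'understand', 'wind'] (min_width=20, slack=2)
Line 4: ['owl', 'run', 'pencil'] (min_width=14, slack=8)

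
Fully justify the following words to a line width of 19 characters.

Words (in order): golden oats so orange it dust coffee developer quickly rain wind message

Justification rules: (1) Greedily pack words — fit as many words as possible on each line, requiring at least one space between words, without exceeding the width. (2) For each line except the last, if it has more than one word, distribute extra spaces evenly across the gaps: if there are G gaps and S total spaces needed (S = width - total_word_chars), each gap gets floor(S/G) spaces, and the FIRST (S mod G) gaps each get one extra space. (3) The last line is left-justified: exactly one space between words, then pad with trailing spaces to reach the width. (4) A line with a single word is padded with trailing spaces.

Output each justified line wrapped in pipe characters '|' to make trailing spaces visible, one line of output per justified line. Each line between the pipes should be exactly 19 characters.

Answer: |golden    oats   so|
|orange    it   dust|
|coffee    developer|
|quickly  rain  wind|
|message            |

Derivation:
Line 1: ['golden', 'oats', 'so'] (min_width=14, slack=5)
Line 2: ['orange', 'it', 'dust'] (min_width=14, slack=5)
Line 3: ['coffee', 'developer'] (min_width=16, slack=3)
Line 4: ['quickly', 'rain', 'wind'] (min_width=17, slack=2)
Line 5: ['message'] (min_width=7, slack=12)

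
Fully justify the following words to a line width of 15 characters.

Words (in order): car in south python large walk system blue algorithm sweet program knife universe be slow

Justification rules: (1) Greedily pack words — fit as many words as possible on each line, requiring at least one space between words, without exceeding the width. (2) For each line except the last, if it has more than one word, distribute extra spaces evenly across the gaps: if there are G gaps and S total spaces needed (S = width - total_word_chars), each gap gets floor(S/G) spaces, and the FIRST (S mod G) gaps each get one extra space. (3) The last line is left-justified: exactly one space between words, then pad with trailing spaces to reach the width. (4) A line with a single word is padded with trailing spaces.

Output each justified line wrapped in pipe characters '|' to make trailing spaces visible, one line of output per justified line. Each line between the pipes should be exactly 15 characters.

Line 1: ['car', 'in', 'south'] (min_width=12, slack=3)
Line 2: ['python', 'large'] (min_width=12, slack=3)
Line 3: ['walk', 'system'] (min_width=11, slack=4)
Line 4: ['blue', 'algorithm'] (min_width=14, slack=1)
Line 5: ['sweet', 'program'] (min_width=13, slack=2)
Line 6: ['knife', 'universe'] (min_width=14, slack=1)
Line 7: ['be', 'slow'] (min_width=7, slack=8)

Answer: |car   in  south|
|python    large|
|walk     system|
|blue  algorithm|
|sweet   program|
|knife  universe|
|be slow        |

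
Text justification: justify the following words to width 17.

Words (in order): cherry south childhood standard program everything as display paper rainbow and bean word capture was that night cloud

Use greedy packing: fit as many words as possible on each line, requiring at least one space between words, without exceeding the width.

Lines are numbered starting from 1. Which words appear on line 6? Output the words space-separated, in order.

Answer: rainbow and bean

Derivation:
Line 1: ['cherry', 'south'] (min_width=12, slack=5)
Line 2: ['childhood'] (min_width=9, slack=8)
Line 3: ['standard', 'program'] (min_width=16, slack=1)
Line 4: ['everything', 'as'] (min_width=13, slack=4)
Line 5: ['display', 'paper'] (min_width=13, slack=4)
Line 6: ['rainbow', 'and', 'bean'] (min_width=16, slack=1)
Line 7: ['word', 'capture', 'was'] (min_width=16, slack=1)
Line 8: ['that', 'night', 'cloud'] (min_width=16, slack=1)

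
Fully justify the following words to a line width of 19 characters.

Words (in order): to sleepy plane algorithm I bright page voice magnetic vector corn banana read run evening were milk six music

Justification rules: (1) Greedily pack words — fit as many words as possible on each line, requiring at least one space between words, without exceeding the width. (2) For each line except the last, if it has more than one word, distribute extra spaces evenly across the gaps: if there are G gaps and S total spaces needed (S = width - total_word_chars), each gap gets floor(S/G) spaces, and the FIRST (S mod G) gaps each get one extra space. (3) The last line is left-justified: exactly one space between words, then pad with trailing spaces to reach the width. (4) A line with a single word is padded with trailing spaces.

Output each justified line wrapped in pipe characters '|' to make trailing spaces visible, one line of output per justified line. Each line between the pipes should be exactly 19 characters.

Line 1: ['to', 'sleepy', 'plane'] (min_width=15, slack=4)
Line 2: ['algorithm', 'I', 'bright'] (min_width=18, slack=1)
Line 3: ['page', 'voice', 'magnetic'] (min_width=19, slack=0)
Line 4: ['vector', 'corn', 'banana'] (min_width=18, slack=1)
Line 5: ['read', 'run', 'evening'] (min_width=16, slack=3)
Line 6: ['were', 'milk', 'six', 'music'] (min_width=19, slack=0)

Answer: |to   sleepy   plane|
|algorithm  I bright|
|page voice magnetic|
|vector  corn banana|
|read   run  evening|
|were milk six music|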